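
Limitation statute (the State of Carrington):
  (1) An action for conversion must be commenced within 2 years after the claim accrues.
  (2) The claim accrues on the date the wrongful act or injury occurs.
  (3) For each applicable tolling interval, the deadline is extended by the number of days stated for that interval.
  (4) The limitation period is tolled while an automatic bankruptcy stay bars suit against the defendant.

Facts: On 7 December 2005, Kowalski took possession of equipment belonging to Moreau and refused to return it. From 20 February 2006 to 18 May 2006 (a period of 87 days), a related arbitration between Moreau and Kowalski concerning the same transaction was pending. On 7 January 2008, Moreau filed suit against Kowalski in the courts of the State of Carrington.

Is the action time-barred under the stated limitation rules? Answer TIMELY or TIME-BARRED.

The claim accrued on 7 December 2005, the date of the act.
Adding the 2 years base period to 7 December 2005 gives a deadline of 7 December 2007, before any tolling.
No stated provision tolls the period for a pending arbitration, so the interval from 20 February 2006 to 18 May 2006 has no effect on the deadline.
The 7 January 2008 filing falls after the 7 December 2007 deadline; the claim is time-barred.

TIME-BARRED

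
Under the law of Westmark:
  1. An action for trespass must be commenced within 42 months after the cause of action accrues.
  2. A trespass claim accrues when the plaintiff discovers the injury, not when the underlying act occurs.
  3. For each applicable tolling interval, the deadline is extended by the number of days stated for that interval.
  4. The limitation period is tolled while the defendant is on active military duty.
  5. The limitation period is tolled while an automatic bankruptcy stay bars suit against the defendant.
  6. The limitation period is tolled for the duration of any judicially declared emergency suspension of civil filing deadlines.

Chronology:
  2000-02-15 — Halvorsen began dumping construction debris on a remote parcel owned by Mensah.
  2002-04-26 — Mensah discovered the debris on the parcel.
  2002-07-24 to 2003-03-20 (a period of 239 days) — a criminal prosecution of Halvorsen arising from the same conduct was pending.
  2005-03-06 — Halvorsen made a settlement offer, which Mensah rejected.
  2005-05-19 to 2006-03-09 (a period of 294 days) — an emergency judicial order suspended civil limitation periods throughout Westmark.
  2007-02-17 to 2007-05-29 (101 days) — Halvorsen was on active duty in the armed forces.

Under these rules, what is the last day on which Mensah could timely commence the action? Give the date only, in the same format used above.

2006-08-16

The claim did not accrue until Mensah discovered the injury on 2002-04-26; the 2000-02-15 act date does not start the clock under the stated rule.
42 months from 2002-04-26 is 2005-10-26.
The period was tolled for 294 days by the emergency suspension of filing deadlines (2005-05-19 to 2006-03-09), pushing the deadline to 2006-08-16.
The defendant's active military service starting 2007-02-17 came too late — the period had run on 2006-08-16 — and so does not extend the deadline.
Although a criminal prosecution ran from 2002-07-24 to 2003-03-20, the stated rules do not make that a tolling event, so it is disregarded.
The other events in the timeline have no effect on the limitation period under the stated rules.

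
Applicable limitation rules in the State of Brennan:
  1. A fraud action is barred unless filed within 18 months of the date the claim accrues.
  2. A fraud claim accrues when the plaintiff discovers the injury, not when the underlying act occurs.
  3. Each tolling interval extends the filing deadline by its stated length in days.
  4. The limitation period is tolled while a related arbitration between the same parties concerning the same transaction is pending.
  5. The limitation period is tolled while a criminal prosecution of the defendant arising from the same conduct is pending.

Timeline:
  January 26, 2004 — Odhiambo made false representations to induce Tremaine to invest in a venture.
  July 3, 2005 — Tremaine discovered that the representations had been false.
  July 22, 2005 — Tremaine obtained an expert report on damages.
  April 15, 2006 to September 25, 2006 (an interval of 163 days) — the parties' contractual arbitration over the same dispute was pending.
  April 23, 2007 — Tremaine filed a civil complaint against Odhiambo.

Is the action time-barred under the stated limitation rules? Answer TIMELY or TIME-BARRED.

Accrual is tied to discovery, so the period began on July 3, 2005 rather than on January 26, 2004 when the act occurred.
The untolled deadline — 18 months after July 3, 2005 — is January 3, 2007.
Because the pending related arbitration ran from April 15, 2006 to September 25, 2006, the deadline is extended by 163 days to June 15, 2007.
Nothing else in the chronology tolls or restarts the period.
Filing on April 23, 2007 beat the June 15, 2007 deadline — the action is timely.

TIMELY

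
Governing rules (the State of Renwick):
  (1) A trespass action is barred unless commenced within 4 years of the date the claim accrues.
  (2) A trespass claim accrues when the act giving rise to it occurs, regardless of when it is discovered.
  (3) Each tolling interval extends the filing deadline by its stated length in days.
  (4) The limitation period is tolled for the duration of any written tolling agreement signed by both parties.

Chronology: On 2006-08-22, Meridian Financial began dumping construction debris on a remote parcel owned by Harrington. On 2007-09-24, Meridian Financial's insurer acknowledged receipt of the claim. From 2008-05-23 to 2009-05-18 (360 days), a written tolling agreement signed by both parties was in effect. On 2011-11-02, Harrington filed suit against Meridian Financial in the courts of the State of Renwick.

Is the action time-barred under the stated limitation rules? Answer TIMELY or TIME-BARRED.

TIME-BARRED

The claim accrued on 2006-08-22, the date of the act.
The untolled deadline — 4 years after 2006-08-22 — is 2010-08-22.
The written tolling agreement from 2008-05-23 to 2009-05-18 tolled the period for 360 days, extending the deadline to 2011-08-17.
The other events in the timeline have no effect on the limitation period under the stated rules.
Harrington filed on 2011-11-02, after the 2011-08-17 deadline, so the action is time-barred.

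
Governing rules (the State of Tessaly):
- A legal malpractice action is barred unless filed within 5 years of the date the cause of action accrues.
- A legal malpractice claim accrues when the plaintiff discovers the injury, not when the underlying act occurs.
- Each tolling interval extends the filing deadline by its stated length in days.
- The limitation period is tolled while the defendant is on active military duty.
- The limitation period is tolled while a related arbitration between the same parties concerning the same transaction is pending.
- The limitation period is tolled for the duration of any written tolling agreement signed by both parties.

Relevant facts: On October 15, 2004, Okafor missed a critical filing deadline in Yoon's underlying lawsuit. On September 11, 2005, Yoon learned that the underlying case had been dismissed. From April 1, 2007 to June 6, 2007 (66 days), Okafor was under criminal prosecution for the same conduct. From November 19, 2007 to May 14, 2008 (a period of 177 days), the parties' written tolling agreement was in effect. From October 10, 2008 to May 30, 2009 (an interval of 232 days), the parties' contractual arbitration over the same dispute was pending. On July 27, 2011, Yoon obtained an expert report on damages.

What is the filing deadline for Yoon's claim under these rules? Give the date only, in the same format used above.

The claim did not accrue until Yoon discovered the injury on September 11, 2005; the October 15, 2004 act date does not start the clock under the stated rule.
The untolled deadline — 5 years after September 11, 2005 — is September 11, 2010.
The period was tolled for 177 days by the written tolling agreement (November 19, 2007 to May 14, 2008), pushing the deadline to March 7, 2011.
The pending related arbitration from October 10, 2008 to May 30, 2009 tolled the period for 232 days, extending the deadline to October 25, 2011.
No stated provision tolls the period for a criminal prosecution, so the interval from April 1, 2007 to June 6, 2007 has no effect on the deadline.
None of the other events listed affects the running of the period under the stated rules.

October 25, 2011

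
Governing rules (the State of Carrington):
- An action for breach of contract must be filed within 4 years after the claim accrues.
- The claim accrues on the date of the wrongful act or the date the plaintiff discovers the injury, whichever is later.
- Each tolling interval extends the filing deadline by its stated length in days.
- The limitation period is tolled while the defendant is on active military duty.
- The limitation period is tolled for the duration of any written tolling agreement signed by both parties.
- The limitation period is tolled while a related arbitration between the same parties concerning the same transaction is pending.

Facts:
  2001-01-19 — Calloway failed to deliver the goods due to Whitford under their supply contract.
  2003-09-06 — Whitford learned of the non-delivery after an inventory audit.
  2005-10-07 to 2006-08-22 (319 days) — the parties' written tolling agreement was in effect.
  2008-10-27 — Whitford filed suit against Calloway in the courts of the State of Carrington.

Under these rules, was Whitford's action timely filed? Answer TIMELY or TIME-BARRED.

TIME-BARRED

The claim accrued on 2003-09-06 — the later of the 2001-01-19 act and the 2003-09-06 discovery.
4 years from 2003-09-06 is 2007-09-06.
The written tolling agreement from 2005-10-07 to 2006-08-22 tolled the period for 319 days, extending the deadline to 2008-07-21.
Filing on 2008-10-27 missed the 2008-07-21 deadline — the action is time-barred.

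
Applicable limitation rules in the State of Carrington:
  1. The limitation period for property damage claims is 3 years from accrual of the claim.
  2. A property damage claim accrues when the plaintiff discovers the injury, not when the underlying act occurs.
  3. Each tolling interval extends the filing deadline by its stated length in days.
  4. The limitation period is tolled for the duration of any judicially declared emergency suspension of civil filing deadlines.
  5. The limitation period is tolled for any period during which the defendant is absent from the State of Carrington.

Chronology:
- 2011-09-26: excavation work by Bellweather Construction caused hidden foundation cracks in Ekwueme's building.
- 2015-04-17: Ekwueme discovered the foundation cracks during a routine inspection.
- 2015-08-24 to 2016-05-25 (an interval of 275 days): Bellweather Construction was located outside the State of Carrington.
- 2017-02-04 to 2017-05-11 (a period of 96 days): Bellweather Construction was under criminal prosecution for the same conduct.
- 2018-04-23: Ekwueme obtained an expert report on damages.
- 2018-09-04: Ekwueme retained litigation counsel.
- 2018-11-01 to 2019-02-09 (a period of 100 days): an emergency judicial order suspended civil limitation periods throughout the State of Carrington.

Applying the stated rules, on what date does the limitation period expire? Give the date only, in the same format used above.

2019-04-27

Accrual is tied to discovery, so the period began on 2015-04-17 rather than on 2011-09-26 when the act occurred.
3 years from 2015-04-17 is 2018-04-17.
The defendant's absence from the jurisdiction from 2015-08-24 to 2016-05-25 tolled the period for 275 days, extending the deadline to 2019-01-17.
The period was tolled for 100 days by the emergency suspension of filing deadlines (2018-11-01 to 2019-02-09), pushing the deadline to 2019-04-27.
No stated provision tolls the period for a criminal prosecution, so the interval from 2017-02-04 to 2017-05-11 has no effect on the deadline.
The other events in the timeline have no effect on the limitation period under the stated rules.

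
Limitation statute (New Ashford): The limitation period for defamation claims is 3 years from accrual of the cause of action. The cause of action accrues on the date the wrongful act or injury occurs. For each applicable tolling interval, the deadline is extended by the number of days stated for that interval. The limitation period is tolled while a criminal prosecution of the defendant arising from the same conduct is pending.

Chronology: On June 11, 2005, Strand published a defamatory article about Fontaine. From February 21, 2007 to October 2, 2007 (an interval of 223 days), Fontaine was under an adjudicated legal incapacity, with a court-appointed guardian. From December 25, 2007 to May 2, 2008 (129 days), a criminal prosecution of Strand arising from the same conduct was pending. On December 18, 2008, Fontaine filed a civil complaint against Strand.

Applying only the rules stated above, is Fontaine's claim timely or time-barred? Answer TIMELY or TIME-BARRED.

TIME-BARRED

The claim accrued on June 11, 2005, when the wrongful act occurred.
Adding the 3 years base period to June 11, 2005 gives a deadline of June 11, 2008, before any tolling.
The pending criminal prosecution from December 25, 2007 to May 2, 2008 tolled the period for 129 days, extending the deadline to October 18, 2008.
The plaintiff's legal incapacity from February 21, 2007 to October 2, 2007 does not toll the period, because no stated rule makes the plaintiff's incapacity a tolling event.
Filing on December 18, 2008 missed the October 18, 2008 deadline — the action is time-barred.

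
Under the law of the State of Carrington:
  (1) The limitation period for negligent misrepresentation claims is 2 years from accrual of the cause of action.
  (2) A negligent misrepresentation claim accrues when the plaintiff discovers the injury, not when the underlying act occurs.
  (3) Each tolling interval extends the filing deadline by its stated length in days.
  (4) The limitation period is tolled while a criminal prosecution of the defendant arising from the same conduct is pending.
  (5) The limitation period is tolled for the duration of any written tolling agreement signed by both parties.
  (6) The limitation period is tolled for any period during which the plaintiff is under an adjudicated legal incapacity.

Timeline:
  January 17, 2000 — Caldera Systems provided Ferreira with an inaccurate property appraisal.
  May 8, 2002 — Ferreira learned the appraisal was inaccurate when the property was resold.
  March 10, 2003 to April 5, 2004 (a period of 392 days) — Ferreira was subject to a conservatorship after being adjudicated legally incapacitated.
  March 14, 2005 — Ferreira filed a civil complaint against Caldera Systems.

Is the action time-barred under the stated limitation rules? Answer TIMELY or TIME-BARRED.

Under the discovery rule, the claim accrued on May 8, 2002, when Ferreira discovered the injury — not on the January 17, 2000 date of the underlying act.
Adding the 2 years base period to May 8, 2002 gives a deadline of May 8, 2004, before any tolling.
The plaintiff's legal incapacity from March 10, 2003 to April 5, 2004 tolled the period for 392 days, extending the deadline to June 4, 2005.
Filing on March 14, 2005 beat the June 4, 2005 deadline — the action is timely.

TIMELY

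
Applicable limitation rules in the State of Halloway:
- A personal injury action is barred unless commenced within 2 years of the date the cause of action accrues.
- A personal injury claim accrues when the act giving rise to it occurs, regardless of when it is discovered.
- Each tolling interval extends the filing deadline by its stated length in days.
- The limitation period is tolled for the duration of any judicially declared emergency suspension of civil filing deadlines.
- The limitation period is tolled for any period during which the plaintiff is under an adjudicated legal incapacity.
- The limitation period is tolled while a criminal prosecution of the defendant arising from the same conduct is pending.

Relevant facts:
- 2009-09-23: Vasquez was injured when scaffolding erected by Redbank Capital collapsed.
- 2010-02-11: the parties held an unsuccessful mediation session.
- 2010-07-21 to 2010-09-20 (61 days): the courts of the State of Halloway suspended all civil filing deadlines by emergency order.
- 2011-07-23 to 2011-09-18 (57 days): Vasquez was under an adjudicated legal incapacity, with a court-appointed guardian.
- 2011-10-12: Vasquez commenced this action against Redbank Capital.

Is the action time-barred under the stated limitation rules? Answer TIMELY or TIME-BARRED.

TIMELY

The limitation period began to run on 2009-09-23.
The untolled deadline — 2 years after 2009-09-23 — is 2011-09-23.
Because the emergency suspension of filing deadlines ran from 2010-07-21 to 2010-09-20, the deadline is extended by 61 days to 2011-11-23.
The plaintiff's legal incapacity from 2011-07-23 to 2011-09-18 tolled the period for 57 days, extending the deadline to 2012-01-19.
The other events in the timeline have no effect on the limitation period under the stated rules.
The 2011-10-12 filing precedes the 2012-01-19 deadline; the claim is timely.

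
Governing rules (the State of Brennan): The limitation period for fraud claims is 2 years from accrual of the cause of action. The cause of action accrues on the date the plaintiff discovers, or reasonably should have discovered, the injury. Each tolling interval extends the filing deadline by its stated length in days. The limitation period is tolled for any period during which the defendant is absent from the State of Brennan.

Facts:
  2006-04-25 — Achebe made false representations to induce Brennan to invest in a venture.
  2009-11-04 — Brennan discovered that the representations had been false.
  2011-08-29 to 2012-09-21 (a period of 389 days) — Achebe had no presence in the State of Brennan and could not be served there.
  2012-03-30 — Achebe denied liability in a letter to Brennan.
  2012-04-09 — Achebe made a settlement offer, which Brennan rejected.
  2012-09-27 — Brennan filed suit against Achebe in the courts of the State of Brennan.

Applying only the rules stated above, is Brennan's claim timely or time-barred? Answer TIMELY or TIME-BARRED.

TIMELY

Under the discovery rule, the claim accrued on 2009-11-04, when Brennan discovered the injury — not on the 2006-04-25 date of the underlying act.
2 years from 2009-11-04 is 2011-11-04.
Because the defendant's absence from the jurisdiction ran from 2011-08-29 to 2012-09-21, the deadline is extended by 389 days to 2012-11-27.
The other events in the timeline have no effect on the limitation period under the stated rules.
The 2012-09-27 filing precedes the 2012-11-27 deadline; the claim is timely.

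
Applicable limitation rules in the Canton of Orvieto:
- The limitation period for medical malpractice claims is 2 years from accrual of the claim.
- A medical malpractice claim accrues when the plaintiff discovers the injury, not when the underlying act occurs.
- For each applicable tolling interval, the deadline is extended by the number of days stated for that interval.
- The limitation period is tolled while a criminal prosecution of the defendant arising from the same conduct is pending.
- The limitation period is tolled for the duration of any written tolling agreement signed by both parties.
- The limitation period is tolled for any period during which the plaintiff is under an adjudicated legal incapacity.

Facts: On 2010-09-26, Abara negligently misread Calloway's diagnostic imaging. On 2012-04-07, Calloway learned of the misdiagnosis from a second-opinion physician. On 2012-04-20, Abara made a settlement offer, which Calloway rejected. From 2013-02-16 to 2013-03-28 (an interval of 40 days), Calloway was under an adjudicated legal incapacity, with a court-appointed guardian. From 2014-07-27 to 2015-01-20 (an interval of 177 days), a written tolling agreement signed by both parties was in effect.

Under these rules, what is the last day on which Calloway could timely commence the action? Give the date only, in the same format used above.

2014-05-17

Under the discovery rule, the claim accrued on 2012-04-07, when Calloway discovered the injury — not on the 2010-09-26 date of the underlying act.
The untolled deadline — 2 years after 2012-04-07 — is 2014-04-07.
The period was tolled for 40 days by the plaintiff's legal incapacity (2013-02-16 to 2013-03-28), pushing the deadline to 2014-05-17.
The written tolling agreement starting 2014-07-27 came too late — the period had run on 2014-05-17 — and so does not extend the deadline.
None of the other events listed affects the running of the period under the stated rules.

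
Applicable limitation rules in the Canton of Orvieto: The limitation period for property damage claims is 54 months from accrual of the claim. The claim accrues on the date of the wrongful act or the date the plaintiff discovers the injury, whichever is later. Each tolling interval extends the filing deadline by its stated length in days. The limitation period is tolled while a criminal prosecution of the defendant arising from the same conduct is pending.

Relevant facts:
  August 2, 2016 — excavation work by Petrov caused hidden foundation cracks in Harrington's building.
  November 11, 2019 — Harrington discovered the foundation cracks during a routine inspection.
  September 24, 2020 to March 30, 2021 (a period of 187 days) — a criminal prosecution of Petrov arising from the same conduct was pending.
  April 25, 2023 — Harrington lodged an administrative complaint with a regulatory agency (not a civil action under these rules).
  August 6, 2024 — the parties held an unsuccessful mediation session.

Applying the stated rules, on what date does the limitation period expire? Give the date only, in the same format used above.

November 14, 2024

Because discovery on November 11, 2019 post-dates the August 2, 2016 act, accrual under the later-of rule falls on November 11, 2019.
54 months from November 11, 2019 is May 11, 2024.
The pending criminal prosecution from September 24, 2020 to March 30, 2021 tolled the period for 187 days, extending the deadline to November 14, 2024.
The other events in the timeline have no effect on the limitation period under the stated rules.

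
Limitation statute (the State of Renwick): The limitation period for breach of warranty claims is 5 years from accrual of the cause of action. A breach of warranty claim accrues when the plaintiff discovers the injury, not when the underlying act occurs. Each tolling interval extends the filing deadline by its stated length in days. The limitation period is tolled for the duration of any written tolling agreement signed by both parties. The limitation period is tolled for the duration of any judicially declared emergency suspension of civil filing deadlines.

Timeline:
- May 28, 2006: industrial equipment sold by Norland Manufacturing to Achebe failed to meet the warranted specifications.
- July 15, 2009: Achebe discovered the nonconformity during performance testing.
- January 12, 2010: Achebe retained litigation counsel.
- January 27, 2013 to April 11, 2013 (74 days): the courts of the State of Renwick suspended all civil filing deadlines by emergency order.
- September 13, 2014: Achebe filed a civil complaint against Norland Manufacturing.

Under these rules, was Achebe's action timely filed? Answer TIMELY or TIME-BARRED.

Accrual is tied to discovery, so the period began on July 15, 2009 rather than on May 28, 2006 when the act occurred.
5 years from July 15, 2009 is July 15, 2014.
The period was tolled for 74 days by the emergency suspension of filing deadlines (January 27, 2013 to April 11, 2013), pushing the deadline to September 27, 2014.
None of the other events listed affects the running of the period under the stated rules.
Filing on September 13, 2014 beat the September 27, 2014 deadline — the action is timely.

TIMELY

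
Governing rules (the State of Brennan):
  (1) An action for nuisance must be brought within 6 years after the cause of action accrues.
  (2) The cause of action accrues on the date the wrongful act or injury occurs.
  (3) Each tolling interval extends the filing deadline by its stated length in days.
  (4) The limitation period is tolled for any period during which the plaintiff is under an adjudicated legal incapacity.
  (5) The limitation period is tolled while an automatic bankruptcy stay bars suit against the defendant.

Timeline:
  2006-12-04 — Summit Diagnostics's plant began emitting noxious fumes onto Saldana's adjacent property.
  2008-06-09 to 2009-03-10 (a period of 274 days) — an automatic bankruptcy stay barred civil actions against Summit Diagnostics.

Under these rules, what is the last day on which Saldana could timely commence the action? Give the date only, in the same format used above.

The limitation period began to run on 2006-12-04.
The untolled deadline — 6 years after 2006-12-04 — is 2012-12-04.
Because the automatic bankruptcy stay ran from 2008-06-09 to 2009-03-10, the deadline is extended by 274 days to 2013-09-04.

2013-09-04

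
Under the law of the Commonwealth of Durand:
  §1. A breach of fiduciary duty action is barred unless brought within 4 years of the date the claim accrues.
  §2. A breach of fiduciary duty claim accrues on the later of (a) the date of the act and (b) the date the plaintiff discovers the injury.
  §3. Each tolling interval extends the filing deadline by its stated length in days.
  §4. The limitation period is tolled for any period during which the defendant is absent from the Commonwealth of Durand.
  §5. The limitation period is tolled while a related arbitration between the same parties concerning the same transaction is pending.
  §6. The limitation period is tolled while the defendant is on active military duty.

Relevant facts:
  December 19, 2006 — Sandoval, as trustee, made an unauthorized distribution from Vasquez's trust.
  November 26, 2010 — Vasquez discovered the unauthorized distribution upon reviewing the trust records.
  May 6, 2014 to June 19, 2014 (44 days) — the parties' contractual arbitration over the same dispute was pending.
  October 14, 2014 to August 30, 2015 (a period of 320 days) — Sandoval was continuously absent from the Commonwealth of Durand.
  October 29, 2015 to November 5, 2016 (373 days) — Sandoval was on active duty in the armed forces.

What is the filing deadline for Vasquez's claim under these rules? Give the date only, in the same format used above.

Because discovery on November 26, 2010 post-dates the December 19, 2006 act, accrual under the later-of rule falls on November 26, 2010.
4 years from November 26, 2010 is November 26, 2014.
The period was tolled for 44 days by the pending related arbitration (May 6, 2014 to June 19, 2014), pushing the deadline to January 9, 2015.
Because the defendant's absence from the jurisdiction ran from October 14, 2014 to August 30, 2015, the deadline is extended by 320 days to November 25, 2015.
The defendant's active military service from October 29, 2015 to November 5, 2016 tolled the period for 373 days, extending the deadline to December 2, 2016.

December 2, 2016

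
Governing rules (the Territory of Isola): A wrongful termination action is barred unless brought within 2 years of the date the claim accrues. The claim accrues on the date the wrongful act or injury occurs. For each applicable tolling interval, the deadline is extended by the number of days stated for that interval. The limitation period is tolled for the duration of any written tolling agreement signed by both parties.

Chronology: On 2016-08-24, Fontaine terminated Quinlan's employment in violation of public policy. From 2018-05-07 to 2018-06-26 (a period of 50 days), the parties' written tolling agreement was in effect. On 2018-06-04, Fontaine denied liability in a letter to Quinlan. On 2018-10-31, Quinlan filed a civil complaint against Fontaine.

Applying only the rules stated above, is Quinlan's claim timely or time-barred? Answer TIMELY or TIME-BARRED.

The claim accrued on 2016-08-24, the date of the act.
Adding the 2 years base period to 2016-08-24 gives a deadline of 2018-08-24, before any tolling.
Because the written tolling agreement ran from 2018-05-07 to 2018-06-26, the deadline is extended by 50 days to 2018-10-13.
The other events in the timeline have no effect on the limitation period under the stated rules.
Filing on 2018-10-31 missed the 2018-10-13 deadline — the action is time-barred.

TIME-BARRED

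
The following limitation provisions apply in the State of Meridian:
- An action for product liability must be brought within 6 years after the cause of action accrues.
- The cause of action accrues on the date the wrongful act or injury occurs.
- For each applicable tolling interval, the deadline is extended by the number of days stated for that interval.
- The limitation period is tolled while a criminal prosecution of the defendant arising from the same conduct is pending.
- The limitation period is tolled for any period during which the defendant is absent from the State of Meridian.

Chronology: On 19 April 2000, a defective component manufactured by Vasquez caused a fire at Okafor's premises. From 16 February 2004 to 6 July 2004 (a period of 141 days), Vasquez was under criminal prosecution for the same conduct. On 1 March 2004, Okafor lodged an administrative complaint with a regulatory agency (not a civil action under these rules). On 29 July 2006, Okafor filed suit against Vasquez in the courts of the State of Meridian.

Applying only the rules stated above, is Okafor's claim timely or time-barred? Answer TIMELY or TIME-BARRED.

TIMELY

The claim accrued on 19 April 2000, when the wrongful act occurred.
The untolled deadline — 6 years after 19 April 2000 — is 19 April 2006.
The period was tolled for 141 days by the pending criminal prosecution (16 February 2004 to 6 July 2004), pushing the deadline to 7 September 2006.
Nothing else in the chronology tolls or restarts the period.
The 29 July 2006 filing precedes the 7 September 2006 deadline; the claim is timely.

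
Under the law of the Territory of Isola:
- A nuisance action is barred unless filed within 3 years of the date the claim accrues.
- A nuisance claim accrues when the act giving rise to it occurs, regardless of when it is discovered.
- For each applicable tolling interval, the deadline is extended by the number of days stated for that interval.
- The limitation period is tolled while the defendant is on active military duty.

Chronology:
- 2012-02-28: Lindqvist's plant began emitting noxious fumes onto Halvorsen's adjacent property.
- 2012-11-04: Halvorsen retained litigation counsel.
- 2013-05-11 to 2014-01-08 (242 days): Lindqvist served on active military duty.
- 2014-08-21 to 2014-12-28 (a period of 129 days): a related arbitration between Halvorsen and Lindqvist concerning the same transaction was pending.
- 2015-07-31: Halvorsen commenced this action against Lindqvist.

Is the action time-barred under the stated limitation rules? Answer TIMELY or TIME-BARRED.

TIMELY

The claim accrued on 2012-02-28, the date of the act.
Adding the 3 years base period to 2012-02-28 gives a deadline of 2015-02-28, before any tolling.
The defendant's active military service from 2013-05-11 to 2014-01-08 tolled the period for 242 days, extending the deadline to 2015-10-28.
Although a pending arbitration ran from 2014-08-21 to 2014-12-28, the stated rules do not make that a tolling event, so it is disregarded.
None of the other events listed affects the running of the period under the stated rules.
Filing on 2015-07-31 beat the 2015-10-28 deadline — the action is timely.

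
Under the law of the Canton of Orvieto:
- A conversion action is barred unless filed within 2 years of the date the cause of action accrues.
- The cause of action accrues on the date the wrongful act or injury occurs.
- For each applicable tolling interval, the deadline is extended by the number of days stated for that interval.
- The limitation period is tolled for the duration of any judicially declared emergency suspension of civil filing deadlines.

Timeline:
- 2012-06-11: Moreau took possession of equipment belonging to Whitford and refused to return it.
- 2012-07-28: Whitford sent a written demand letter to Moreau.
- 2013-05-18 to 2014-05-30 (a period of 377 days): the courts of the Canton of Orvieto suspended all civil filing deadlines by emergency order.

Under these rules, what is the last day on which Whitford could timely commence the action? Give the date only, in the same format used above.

The limitation period began to run on 2012-06-11.
The untolled deadline — 2 years after 2012-06-11 — is 2014-06-11.
The period was tolled for 377 days by the emergency suspension of filing deadlines (2013-05-18 to 2014-05-30), pushing the deadline to 2015-06-23.
Nothing else in the chronology tolls or restarts the period.

2015-06-23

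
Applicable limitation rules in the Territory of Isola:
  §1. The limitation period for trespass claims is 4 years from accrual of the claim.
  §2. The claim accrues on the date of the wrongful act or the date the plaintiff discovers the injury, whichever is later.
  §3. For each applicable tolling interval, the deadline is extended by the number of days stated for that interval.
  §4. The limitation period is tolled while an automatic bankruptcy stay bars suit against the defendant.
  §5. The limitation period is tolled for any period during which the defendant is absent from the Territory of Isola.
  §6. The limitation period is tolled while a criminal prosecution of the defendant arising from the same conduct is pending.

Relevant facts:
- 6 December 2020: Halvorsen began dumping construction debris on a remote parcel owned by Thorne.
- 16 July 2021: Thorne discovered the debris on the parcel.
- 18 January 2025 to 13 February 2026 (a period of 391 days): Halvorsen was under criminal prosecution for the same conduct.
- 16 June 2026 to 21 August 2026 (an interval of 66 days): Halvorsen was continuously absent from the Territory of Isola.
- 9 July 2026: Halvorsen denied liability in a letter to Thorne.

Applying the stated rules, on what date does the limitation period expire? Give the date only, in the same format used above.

16 October 2026

Taking the later of the act (6 December 2020) and discovery (16 July 2021), the claim accrued on 16 July 2021.
4 years from 16 July 2021 is 16 July 2025.
Because the pending criminal prosecution ran from 18 January 2025 to 13 February 2026, the deadline is extended by 391 days to 11 August 2026.
The defendant's absence from the jurisdiction from 16 June 2026 to 21 August 2026 tolled the period for 66 days, extending the deadline to 16 October 2026.
The other events in the timeline have no effect on the limitation period under the stated rules.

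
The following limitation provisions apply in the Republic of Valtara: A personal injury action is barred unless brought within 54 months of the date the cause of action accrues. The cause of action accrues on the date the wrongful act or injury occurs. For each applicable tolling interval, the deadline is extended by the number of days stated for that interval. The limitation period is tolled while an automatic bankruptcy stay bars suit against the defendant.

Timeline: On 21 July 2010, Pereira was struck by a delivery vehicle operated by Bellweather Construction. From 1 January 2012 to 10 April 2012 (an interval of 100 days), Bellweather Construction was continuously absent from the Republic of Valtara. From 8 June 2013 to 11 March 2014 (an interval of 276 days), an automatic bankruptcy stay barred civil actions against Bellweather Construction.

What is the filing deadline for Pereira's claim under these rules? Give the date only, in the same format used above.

24 October 2015

The cause of action accrued on 21 July 2010, the date of the act.
Adding the 54 months base period to 21 July 2010 gives a deadline of 21 January 2015, before any tolling.
The automatic bankruptcy stay from 8 June 2013 to 11 March 2014 tolled the period for 276 days, extending the deadline to 24 October 2015.
Although the defendant's absence ran from 1 January 2012 to 10 April 2012, the stated rules do not make that a tolling event, so it is disregarded.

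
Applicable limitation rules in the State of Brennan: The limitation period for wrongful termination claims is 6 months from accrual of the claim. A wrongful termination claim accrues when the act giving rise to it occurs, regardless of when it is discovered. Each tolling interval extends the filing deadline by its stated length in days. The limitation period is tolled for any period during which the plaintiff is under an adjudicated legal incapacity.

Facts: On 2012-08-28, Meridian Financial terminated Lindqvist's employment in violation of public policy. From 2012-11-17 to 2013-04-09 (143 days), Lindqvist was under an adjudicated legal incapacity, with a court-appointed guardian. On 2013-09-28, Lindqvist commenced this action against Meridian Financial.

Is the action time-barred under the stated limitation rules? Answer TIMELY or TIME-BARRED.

TIME-BARRED

The claim accrued on 2012-08-28, when the wrongful act occurred.
The untolled deadline — 6 months after 2012-08-28 — is 2013-02-28.
Because the plaintiff's legal incapacity ran from 2012-11-17 to 2013-04-09, the deadline is extended by 143 days to 2013-07-21.
Lindqvist filed on 2013-09-28, after the 2013-07-21 deadline, so the action is time-barred.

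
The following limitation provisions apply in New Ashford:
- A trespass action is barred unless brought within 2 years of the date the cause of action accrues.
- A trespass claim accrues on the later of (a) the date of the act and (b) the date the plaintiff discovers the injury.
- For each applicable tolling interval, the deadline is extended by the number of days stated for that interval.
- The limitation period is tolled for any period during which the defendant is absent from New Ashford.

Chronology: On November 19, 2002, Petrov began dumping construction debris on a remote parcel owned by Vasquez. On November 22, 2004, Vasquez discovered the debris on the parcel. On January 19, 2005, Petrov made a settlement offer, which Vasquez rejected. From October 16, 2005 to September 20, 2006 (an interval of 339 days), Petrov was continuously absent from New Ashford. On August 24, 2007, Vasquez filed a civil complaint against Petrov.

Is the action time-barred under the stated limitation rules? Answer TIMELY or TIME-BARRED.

Because discovery on November 22, 2004 post-dates the November 19, 2002 act, accrual under the later-of rule falls on November 22, 2004.
2 years from November 22, 2004 is November 22, 2006.
The defendant's absence from the jurisdiction from October 16, 2005 to September 20, 2006 tolled the period for 339 days, extending the deadline to October 27, 2007.
None of the other events listed affects the running of the period under the stated rules.
Vasquez filed on August 24, 2007, before the October 27, 2007 deadline, so the action is timely.

TIMELY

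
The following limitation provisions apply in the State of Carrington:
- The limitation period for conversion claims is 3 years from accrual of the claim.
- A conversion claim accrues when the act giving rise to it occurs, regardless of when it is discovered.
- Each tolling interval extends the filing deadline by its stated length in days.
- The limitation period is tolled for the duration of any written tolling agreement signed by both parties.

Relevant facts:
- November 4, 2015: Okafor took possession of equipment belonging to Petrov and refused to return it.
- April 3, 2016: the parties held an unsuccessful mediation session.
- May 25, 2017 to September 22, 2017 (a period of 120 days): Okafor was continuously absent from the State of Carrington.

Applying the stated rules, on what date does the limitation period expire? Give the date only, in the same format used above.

November 4, 2018

The limitation period began to run on November 4, 2015.
Adding the 3 years base period to November 4, 2015 gives a deadline of November 4, 2018, before any tolling.
The defendant's absence from the jurisdiction from May 25, 2017 to September 22, 2017 does not toll the period, because no stated rule makes the defendant's absence a tolling event.
Nothing else in the chronology tolls or restarts the period.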